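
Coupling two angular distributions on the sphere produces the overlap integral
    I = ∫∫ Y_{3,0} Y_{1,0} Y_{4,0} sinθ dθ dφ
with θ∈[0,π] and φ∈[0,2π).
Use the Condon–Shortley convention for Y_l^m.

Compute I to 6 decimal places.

0.246233

Checks pass: Σm=0; 8 even; l₃=4∈[2,4].
(2·3+1)(2·1+1)(2·4+1) = 189
Δ: 0! 6! 2! / 9! → 1/252
sum: t=0:+1/36 = 1/36
3j²(3 1 4; 0 0 0) = Δ·Π!·Σ² = 4/63  (sign +1)
(m-triple is (0,0,0) — same symbol as above.)
combine: 4πI² = 189·4/63·4/63 = 16/21
take √, sign +1: I = 0.24623252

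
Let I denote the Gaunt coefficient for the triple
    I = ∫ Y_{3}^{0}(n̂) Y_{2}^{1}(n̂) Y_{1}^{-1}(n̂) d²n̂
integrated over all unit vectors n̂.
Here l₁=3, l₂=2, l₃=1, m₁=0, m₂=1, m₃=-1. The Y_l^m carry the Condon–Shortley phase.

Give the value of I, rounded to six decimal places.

m-sum 0 ✓  L=6 even ✓  1≤1≤5 ✓
Π(2lᵢ+1) = 7×5×3 = 105
triangle coeff Δ(3,2,1) = 1/105
Σ_t [2,2]: t=2:+1/4 = 1/4
(3j)²=3/35 [(3 2 1; 0 0 0)], sign=-1
Σ_t [3,3]: t=3:−1/12 = -1/12
(3j)²=1/35 [(3 2 1; 0 1 -1)], sign=-1
⇒ 4πI² = 9/35
I = (+1)√(9/35/(4π)) = 0.14304817

0.143048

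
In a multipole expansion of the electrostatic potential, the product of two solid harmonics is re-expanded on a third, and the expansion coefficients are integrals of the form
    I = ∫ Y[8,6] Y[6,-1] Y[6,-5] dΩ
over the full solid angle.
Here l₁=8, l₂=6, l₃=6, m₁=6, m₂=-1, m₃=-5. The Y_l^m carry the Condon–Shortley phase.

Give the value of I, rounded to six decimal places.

-0.091807

Rules hold: Σm=0, L=20 even, 2≤6≤14.
N = 17·13·13 = 2873
Δ = 8!·8!·4!/21! = 1/1309458150
Racah Σ t=2..6: t=2:+1/49766400 t=3:−1/3110400 t=4:+1/1327104 t=5:−1/3110400 t=6:+1/49766400 = 1/6635520
⇒ 3j(8 6 6; 0 0 0)² = 350/46189, sgn +1
Racah Σ t=1..2: t=1:−1/609638400 t=2:+1/348364800 = 1/812851200
⇒ 3j(8 6 6; 6 -1 -5)² = 11/2261, sgn -1
4πI² = N·(3j₀)²·(3jₘ)² = 650/6137
I = -1·√(0.105915/4π) = -0.09180655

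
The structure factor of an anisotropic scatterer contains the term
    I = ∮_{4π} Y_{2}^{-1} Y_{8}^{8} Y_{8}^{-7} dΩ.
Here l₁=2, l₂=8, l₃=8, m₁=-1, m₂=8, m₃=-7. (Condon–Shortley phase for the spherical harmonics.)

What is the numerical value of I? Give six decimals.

Rules hold: Σm=0, L=18 even, 6≤8≤10.
N = 5·17·17 = 1445
Δ = 2!·2!·14!/19! = 1/348840
Racah Σ t=0..2: t=0:+1/116121600 t=1:−1/25401600 t=2:+1/116121600 = -1/45158400
⇒ 3j(2 8 8; 0 0 0)² = 24/1615, sgn -1
Racah Σ t=2..2: t=2:+1/174356582400 = 1/174356582400
⇒ 3j(2 8 8; -1 8 -7)² = 5/323, sgn -1
4πI² = N·(3j₀)²·(3jₘ)² = 120/361
I = +1·√(0.33241/4π) = 0.16264177

0.162642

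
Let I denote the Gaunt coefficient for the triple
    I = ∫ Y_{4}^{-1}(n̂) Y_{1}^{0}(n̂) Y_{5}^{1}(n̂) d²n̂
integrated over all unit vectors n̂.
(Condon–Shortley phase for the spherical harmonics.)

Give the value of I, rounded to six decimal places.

Rules hold: Σm=0, L=10 even, 3≤5≤5.
N = 9·3·11 = 297
Δ = 0!·8!·2!/11! = 1/495
Racah Σ t=0..0: t=0:+1/576 = 1/576
⇒ 3j(4 1 5; 0 0 0)² = 5/99, sgn -1
Racah Σ t=0..0: t=0:+1/720 = 1/720
⇒ 3j(4 1 5; -1 0 1)² = 8/165, sgn +1
4πI² = N·(3j₀)²·(3jₘ)² = 8/11
I = -1·√(0.727273/4π) = -0.24057125

-0.240571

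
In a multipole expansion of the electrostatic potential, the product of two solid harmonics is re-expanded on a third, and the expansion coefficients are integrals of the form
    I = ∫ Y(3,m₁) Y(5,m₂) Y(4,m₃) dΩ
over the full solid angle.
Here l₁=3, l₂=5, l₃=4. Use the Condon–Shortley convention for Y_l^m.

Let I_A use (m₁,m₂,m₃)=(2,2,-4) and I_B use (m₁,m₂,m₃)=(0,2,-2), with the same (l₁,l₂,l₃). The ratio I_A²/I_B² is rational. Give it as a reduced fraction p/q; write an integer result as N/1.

70/3

l's match ⇒ only the (l;m) 3-j factors differ between A and B.
A: triangle coeff Δ(3,5,4) = 1/180180; Σ_t [1,1]: t=1:−1/8640 = -1/8640; (3j)²=14/1287 [(3 5 4; 2 2 -4)], sign=-1
B: triangle coeff Δ(3,5,4) = 1/180180; Σ_t [1,3]: t=1:−1/8640 t=2:+1/480 t=3:−1/576 = 1/4320; (3j)²=1/2145 [(3 5 4; 0 2 -2)], sign=+1
I_A²/I_B² = (14/1287)/(1/2145) = 70/3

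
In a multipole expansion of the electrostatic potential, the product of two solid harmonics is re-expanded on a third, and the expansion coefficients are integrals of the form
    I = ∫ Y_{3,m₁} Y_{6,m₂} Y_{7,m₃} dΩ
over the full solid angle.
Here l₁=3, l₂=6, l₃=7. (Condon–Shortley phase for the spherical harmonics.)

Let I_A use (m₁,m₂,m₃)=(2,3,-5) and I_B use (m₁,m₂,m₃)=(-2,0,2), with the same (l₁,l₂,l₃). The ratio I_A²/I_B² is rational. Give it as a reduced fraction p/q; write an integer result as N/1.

1375/672

Shared (l₁,l₂,l₃)=(3,6,7): N and (l;000)² cancel in I_A²/I_B².
A: Δ = 2!·4!·10!/17! = 1/2042040; Racah Σ t=0..1: t=0:+1/4354560 t=1:−1/1935360 = -1/3483648; ⇒ 3j(3 6 7; 2 3 -5)² = 125/12376, sgn -1
B: Δ = 2!·4!·10!/17! = 1/2042040; Racah Σ t=1..2: t=1:−1/345600 t=2:+1/207360 = 1/518400; ⇒ 3j(3 6 7; -2 0 2)² = 12/2431, sgn -1
I_A²/I_B² = (125/12376)/(12/2431) = 1375/672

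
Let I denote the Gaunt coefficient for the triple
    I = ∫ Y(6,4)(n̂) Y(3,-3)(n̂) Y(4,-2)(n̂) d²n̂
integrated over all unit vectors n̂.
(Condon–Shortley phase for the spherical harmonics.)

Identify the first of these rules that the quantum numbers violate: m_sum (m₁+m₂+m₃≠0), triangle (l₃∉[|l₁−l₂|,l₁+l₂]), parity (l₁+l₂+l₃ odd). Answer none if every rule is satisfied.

Σmᵢ = -1  ✗
l₃∈[|l₁−l₂|,l₁+l₂]=[3,9], have l₃=4
Σlᵢ = 13 ⇒ odd

m_sum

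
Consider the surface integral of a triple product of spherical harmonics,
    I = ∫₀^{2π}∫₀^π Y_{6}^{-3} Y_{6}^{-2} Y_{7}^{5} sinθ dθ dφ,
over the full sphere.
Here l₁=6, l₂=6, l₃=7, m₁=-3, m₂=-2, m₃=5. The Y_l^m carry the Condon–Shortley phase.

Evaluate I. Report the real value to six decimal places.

Σlᵢ=19 odd — θ-integrand is odd under cosθ→−cosθ; I=0

0.000000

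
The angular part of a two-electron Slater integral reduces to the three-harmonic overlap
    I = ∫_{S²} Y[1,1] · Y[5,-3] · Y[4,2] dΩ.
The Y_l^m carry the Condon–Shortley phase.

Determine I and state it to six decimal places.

-0.259847

m-sum 0 ✓  L=10 even ✓  4≤4≤6 ✓
Π(2lᵢ+1) = 3×11×9 = 297
triangle coeff Δ(1,5,4) = 1/495
Σ_t [1,1]: t=1:−1/576 = -1/576
(3j)²=5/99 [(1 5 4; 0 0 0)], sign=-1
Σ_t [0,0]: t=0:+1/2880 = 1/2880
(3j)²=28/495 [(1 5 4; 1 -3 2)], sign=+1
⇒ 4πI² = 28/33
I = (-1)√(28/33/(4π)) = -0.25984664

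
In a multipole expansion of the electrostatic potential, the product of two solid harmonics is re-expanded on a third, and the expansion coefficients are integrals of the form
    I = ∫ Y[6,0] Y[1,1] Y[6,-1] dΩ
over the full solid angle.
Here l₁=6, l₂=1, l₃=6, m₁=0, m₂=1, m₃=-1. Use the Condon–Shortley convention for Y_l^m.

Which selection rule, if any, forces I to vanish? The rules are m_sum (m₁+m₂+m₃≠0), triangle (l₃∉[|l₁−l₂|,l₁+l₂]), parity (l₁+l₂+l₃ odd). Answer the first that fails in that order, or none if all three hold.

Σmᵢ = 0  ✓
l₃∈[|l₁−l₂|,l₁+l₂]=[5,7], have l₃=6  ✓
Σlᵢ = 13 ⇒ odd  ✗

parity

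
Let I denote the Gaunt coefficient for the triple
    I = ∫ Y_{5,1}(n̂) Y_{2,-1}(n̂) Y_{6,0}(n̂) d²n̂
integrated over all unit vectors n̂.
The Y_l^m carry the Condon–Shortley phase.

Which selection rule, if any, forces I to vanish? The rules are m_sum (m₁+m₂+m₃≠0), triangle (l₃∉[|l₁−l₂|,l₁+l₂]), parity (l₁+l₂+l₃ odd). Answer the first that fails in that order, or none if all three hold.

m₁+m₂+m₃ = 1 − 1 + 0 = 0  ✓
triangle: |5−2|=3 ≤ l₃=6 ≤ 5+2=7  ✓
parity: l₁+l₂+l₃ = 13 is odd  ✗

parity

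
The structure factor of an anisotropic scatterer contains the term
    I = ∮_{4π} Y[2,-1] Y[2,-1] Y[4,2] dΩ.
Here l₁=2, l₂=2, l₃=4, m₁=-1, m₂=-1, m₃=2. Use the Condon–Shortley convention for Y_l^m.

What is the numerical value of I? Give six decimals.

0.254875

m-sum 0 ✓  L=8 even ✓  0≤4≤4 ✓
Π(2lᵢ+1) = 5×5×9 = 225
triangle coeff Δ(2,2,4) = 1/630
Σ_t [0,0]: t=0:+1/16 = 1/16
(3j)²=2/35 [(2 2 4; 0 0 0)], sign=+1
Σ_t [0,0]: t=0:+1/36 = 1/36
(3j)²=4/63 [(2 2 4; -1 -1 2)], sign=+1
⇒ 4πI² = 40/49
I = (+1)√(40/49/(4π)) = 0.25487487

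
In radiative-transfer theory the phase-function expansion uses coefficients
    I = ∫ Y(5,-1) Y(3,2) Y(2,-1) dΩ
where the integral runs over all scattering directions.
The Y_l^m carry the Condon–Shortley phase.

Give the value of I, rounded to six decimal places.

-0.117387

Rules hold: Σm=0, L=10 even, 2≤2≤8.
N = 11·7·5 = 385
Δ = 6!·4!·0!/11! = 1/2310
Racah Σ t=3..3: t=3:−1/144 = -1/144
⇒ 3j(5 3 2; 0 0 0)² = 10/231, sgn -1
Racah Σ t=5..5: t=5:−1/720 = -1/720
⇒ 3j(5 3 2; -1 2 -1)² = 4/385, sgn +1
4πI² = N·(3j₀)²·(3jₘ)² = 40/231
I = -1·√(0.17316/4π) = -0.11738675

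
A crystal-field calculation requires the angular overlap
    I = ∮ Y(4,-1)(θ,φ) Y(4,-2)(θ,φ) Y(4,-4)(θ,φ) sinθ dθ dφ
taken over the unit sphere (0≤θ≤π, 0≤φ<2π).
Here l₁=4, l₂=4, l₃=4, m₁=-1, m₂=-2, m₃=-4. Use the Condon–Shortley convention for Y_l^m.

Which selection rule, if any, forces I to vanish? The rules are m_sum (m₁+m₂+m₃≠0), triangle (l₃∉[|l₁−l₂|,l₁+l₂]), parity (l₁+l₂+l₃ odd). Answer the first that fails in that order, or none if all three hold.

m₁+m₂+m₃ = -1 − 2 − 4 = -7  ✗
triangle: |4−4|=0 ≤ l₃=4 ≤ 4+4=8
parity: l₁+l₂+l₃ = 12 is even

m_sum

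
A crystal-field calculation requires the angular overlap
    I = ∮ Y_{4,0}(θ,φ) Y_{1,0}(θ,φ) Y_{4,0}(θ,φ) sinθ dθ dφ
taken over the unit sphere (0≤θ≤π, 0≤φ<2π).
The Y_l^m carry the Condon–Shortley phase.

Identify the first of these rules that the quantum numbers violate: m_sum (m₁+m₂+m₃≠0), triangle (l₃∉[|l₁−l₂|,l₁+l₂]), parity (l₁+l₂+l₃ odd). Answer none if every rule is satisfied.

m₁+m₂+m₃ = 0 + 0 + 0 = 0  ✓
triangle: |4−1|=3 ≤ l₃=4 ≤ 4+1=5  ✓
parity: l₁+l₂+l₃ = 9 is odd  ✗

parity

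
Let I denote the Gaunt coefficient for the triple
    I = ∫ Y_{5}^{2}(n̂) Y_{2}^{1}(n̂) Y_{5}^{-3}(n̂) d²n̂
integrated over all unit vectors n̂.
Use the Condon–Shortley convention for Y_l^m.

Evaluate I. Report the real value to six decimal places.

m-sum 0 ✓  L=12 even ✓  3≤5≤7 ✓
Π(2lᵢ+1) = 11×5×11 = 605
triangle coeff Δ(5,2,5) = 1/38610
Σ_t [0,2]: t=0:+1/2880 t=1:−1/576 t=2:+1/2880 = -1/960
(3j)²=10/429 [(5 2 5; 0 0 0)], sign=+1
Σ_t [1,2]: t=1:−1/2880 t=2:+1/10080 = -1/4032
(3j)²=10/429 [(5 2 5; 2 1 -3)], sign=-1
⇒ 4πI² = 500/1521
I = (-1)√(500/1521/(4π)) = -0.16173926

-0.161739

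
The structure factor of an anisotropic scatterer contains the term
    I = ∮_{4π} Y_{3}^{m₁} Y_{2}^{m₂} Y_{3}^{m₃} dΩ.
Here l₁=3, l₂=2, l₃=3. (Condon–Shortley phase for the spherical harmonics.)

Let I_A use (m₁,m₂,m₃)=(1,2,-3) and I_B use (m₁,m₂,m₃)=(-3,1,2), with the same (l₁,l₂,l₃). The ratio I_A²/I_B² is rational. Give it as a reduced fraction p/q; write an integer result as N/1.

2/5

Same 3,2,3: normalisation and zero-m 3j drop out of the ratio.
A: Δ: 2! 4! 2! / 9! → 1/3780; sum: t=2:+1/96 = 1/96; 3j²(3 2 3; 1 2 -3) = Δ·Π!·Σ² = 1/42  (sign +1)
B: Δ: 2! 4! 2! / 9! → 1/3780; sum: t=2:+1/48 = 1/48; 3j²(3 2 3; -3 1 2) = Δ·Π!·Σ² = 5/84  (sign -1)
I_A²/I_B² = (1/42)/(5/84) = 2/5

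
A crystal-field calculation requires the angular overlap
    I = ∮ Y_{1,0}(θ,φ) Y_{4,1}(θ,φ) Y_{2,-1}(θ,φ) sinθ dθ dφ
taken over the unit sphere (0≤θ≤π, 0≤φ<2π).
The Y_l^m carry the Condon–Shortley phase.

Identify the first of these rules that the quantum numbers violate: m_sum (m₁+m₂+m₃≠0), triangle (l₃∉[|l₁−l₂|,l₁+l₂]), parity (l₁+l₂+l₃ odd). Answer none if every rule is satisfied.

azimuthal sum: 0 + 1 − 1 = 0  ✓
3 ≤ 2 ≤ 5 (triangle on l)  ✗
L = 1 + 4 + 2 = 7 (odd)

triangle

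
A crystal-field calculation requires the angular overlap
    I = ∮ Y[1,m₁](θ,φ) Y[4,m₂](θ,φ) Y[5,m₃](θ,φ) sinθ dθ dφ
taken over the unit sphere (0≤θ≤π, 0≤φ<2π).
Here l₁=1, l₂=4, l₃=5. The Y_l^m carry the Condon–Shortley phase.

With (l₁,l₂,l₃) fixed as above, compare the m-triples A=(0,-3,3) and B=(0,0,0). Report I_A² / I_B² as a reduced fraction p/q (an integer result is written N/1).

Shared (l₁,l₂,l₃)=(1,4,5): N and (l;000)² cancel in I_A²/I_B².
A: Δ = 0!·2!·8!/11! = 1/495; Racah Σ t=0..0: t=0:+1/5040 = 1/5040; ⇒ 3j(1 4 5; 0 -3 3)² = 16/495, sgn +1
B: Δ = 0!·2!·8!/11! = 1/495; Racah Σ t=0..0: t=0:+1/576 = 1/576; ⇒ 3j(1 4 5; 0 0 0)² = 5/99, sgn -1
I_A²/I_B² = (16/495)/(5/99) = 16/25

16/25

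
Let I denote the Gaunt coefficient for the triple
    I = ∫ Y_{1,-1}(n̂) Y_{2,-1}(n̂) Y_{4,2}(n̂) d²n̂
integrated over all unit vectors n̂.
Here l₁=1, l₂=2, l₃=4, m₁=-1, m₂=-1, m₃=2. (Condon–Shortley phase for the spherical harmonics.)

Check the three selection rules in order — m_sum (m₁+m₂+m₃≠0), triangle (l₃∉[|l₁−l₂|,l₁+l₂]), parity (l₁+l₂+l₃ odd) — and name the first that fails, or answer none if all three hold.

Σmᵢ = 0  ✓
l₃∈[|l₁−l₂|,l₁+l₂]=[1,3], have l₃=4  ✗
Σlᵢ = 7 ⇒ odd

triangle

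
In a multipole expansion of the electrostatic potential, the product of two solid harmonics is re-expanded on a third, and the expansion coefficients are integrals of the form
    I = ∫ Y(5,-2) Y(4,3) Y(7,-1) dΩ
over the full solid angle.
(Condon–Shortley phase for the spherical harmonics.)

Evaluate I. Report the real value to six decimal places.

Rules hold: Σm=0, L=16 even, 1≤7≤9.
N = 11·9·15 = 1485
Δ = 2!·8!·6!/17! = 1/6126120
Racah Σ t=0..2: t=0:+1/69120 t=1:−1/20736 t=2:+1/69120 = -1/51840
⇒ 3j(5 4 7; 0 0 0)² = 280/21879, sgn +1
Racah Σ t=1..2: t=1:−1/1036800 t=2:+1/172800 = 1/207360
⇒ 3j(5 4 7; -2 3 -1)² = 245/14586, sgn +1
4πI² = N·(3j₀)²·(3jₘ)² = 171500/537251
I = +1·√(0.319218/4π) = 0.15938172

0.159382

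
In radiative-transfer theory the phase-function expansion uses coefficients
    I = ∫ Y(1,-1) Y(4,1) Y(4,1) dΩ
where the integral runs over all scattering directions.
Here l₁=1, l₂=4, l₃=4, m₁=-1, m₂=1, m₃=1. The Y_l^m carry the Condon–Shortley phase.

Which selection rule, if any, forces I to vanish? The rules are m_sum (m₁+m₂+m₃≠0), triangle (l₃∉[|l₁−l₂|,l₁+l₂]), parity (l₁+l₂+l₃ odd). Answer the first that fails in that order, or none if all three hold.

m_sum

m₁+m₂+m₃ = -1 + 1 + 1 = 1  ✗
triangle: |1−4|=3 ≤ l₃=4 ≤ 1+4=5
parity: l₁+l₂+l₃ = 9 is odd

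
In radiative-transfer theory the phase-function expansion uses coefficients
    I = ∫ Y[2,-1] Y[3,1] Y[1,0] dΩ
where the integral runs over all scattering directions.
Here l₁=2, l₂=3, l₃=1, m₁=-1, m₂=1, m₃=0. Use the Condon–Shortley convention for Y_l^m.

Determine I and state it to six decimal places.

m-sum 0 ✓  L=6 even ✓  1≤1≤5 ✓
Π(2lᵢ+1) = 5×7×3 = 105
triangle coeff Δ(2,3,1) = 1/105
Σ_t [2,2]: t=2:+1/4 = 1/4
(3j)²=3/35 [(2 3 1; 0 0 0)], sign=-1
Σ_t [3,3]: t=3:−1/6 = -1/6
(3j)²=8/105 [(2 3 1; -1 1 0)], sign=+1
⇒ 4πI² = 24/35
I = (-1)√(24/35/(4π)) = -0.23359668

-0.233597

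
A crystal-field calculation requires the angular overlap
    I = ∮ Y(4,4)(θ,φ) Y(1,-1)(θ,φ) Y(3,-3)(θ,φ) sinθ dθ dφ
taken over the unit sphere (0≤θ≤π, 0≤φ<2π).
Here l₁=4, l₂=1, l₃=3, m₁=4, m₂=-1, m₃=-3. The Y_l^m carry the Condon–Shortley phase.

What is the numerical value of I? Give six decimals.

0.325735

m-sum 0 ✓  L=8 even ✓  3≤3≤5 ✓
Π(2lᵢ+1) = 9×3×7 = 189
triangle coeff Δ(4,1,3) = 1/252
Σ_t [1,1]: t=1:−1/36 = -1/36
(3j)²=4/63 [(4 1 3; 0 0 0)], sign=+1
Σ_t [0,0]: t=0:+1/1440 = 1/1440
(3j)²=1/9 [(4 1 3; 4 -1 -3)], sign=+1
⇒ 4πI² = 4/3
I = (+1)√(4/3/(4π)) = 0.32573501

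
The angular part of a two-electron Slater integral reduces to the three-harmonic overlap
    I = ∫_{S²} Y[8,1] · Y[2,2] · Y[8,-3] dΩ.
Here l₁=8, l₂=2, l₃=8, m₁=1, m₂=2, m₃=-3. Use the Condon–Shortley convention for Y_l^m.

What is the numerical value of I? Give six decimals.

0.184248

m-sum 0 ✓  L=18 even ✓  6≤8≤10 ✓
Π(2lᵢ+1) = 17×5×17 = 1445
triangle coeff Δ(8,2,8) = 1/348840
Σ_t [0,2]: t=0:+1/116121600 t=1:−1/25401600 t=2:+1/116121600 = -1/45158400
(3j)²=24/1615 [(8 2 8; 0 0 0)], sign=-1
Σ_t [2,2]: t=2:+1/174182400 = 1/174182400
(3j)²=77/3876 [(8 2 8; 1 2 -3)], sign=-1
⇒ 4πI² = 154/361
I = (+1)√(154/361/(4π)) = 0.18424759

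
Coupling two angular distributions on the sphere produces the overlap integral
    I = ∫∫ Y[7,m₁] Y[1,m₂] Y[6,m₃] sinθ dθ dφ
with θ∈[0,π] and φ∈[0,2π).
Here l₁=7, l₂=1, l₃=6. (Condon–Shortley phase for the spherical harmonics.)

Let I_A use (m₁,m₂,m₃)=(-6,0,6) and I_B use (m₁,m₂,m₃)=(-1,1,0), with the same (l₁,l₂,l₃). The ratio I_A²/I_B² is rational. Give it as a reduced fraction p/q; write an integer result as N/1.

13/28

Shared (l₁,l₂,l₃)=(7,1,6): N and (l;000)² cancel in I_A²/I_B².
A: Δ = 2!·12!·0!/15! = 1/1365; Racah Σ t=1..1: t=1:−1/479001600 = -1/479001600; ⇒ 3j(7 1 6; -6 0 6)² = 1/105, sgn -1
B: Δ = 2!·12!·0!/15! = 1/1365; Racah Σ t=2..2: t=2:+1/1036800 = 1/1036800; ⇒ 3j(7 1 6; -1 1 0)² = 4/195, sgn +1
I_A²/I_B² = (1/105)/(4/195) = 13/28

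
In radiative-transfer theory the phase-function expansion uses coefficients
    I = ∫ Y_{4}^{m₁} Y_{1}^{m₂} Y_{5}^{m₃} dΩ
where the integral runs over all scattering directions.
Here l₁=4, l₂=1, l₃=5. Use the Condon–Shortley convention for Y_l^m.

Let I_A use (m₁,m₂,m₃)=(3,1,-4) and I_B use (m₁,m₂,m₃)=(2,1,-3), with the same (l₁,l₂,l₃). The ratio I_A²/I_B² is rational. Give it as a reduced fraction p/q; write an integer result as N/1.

9/7

Same 4,1,5: normalisation and zero-m 3j drop out of the ratio.
A: Δ: 0! 8! 2! / 11! → 1/495; sum: t=0:+1/10080 = 1/10080; 3j²(4 1 5; 3 1 -4) = Δ·Π!·Σ² = 4/55  (sign -1)
B: Δ: 0! 8! 2! / 11! → 1/495; sum: t=0:+1/2880 = 1/2880; 3j²(4 1 5; 2 1 -3) = Δ·Π!·Σ² = 28/495  (sign +1)
I_A²/I_B² = (4/55)/(28/495) = 9/7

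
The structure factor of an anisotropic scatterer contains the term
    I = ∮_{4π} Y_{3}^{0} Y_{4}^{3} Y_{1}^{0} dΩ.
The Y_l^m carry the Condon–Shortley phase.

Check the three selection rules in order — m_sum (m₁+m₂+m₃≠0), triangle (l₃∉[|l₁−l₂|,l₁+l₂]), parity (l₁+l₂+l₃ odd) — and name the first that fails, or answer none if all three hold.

m_sum

Σmᵢ = 3  ✗
l₃∈[|l₁−l₂|,l₁+l₂]=[1,7], have l₃=1
Σlᵢ = 8 ⇒ even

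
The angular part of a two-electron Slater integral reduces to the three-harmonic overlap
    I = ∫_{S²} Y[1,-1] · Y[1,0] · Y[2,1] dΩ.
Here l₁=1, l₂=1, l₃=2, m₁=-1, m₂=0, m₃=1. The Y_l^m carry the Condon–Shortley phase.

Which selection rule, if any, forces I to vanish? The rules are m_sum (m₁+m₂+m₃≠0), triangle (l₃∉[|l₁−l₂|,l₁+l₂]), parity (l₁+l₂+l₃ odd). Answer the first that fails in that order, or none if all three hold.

none

azimuthal sum: -1 + 0 + 1 = 0  ✓
0 ≤ 2 ≤ 2 (triangle on l)  ✓
L = 1 + 1 + 2 = 4 (even)  ✓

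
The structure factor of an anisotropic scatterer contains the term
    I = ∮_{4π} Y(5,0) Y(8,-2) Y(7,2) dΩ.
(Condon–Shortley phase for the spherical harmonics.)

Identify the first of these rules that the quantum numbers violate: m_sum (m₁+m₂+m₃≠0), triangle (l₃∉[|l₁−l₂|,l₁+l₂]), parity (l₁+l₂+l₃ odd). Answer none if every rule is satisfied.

none

m₁+m₂+m₃ = 0 − 2 + 2 = 0  ✓
triangle: |5−8|=3 ≤ l₃=7 ≤ 5+8=13  ✓
parity: l₁+l₂+l₃ = 20 is even  ✓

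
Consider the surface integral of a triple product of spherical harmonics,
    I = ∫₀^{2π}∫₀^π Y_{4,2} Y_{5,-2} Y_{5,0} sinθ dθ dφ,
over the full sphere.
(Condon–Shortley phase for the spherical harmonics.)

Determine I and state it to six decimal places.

-0.099440

Rules hold: Σm=0, L=14 even, 1≤5≤9.
N = 9·11·11 = 1089
Δ = 4!·4!·6!/15! = 1/3153150
Racah Σ t=0..4: t=0:+1/69120 t=1:−1/1728 t=2:+1/576 t=3:−1/1728 t=4:+1/69120 = 7/11520
⇒ 3j(4 5 5; 0 0 0)² = 2/143, sgn -1
Racah Σ t=0..2: t=0:+1/3456 t=1:−1/1728 t=2:+1/11520 = -7/34560
⇒ 3j(4 5 5; 2 -2 0)² = 7/858, sgn +1
4πI² = N·(3j₀)²·(3jₘ)² = 21/169
I = -1·√(0.12426/4π) = -0.09944006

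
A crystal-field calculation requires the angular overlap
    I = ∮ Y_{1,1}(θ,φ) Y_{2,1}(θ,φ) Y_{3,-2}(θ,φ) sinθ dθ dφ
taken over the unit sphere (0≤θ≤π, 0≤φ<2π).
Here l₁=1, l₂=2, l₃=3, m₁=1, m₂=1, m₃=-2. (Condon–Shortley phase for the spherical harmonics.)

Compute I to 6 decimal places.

0.261169

m-sum 0 ✓  L=6 even ✓  1≤3≤3 ✓
Π(2lᵢ+1) = 3×5×7 = 105
triangle coeff Δ(1,2,3) = 1/105
Σ_t [0,0]: t=0:+1/4 = 1/4
(3j)²=3/35 [(1 2 3; 0 0 0)], sign=-1
Σ_t [0,0]: t=0:+1/12 = 1/12
(3j)²=2/21 [(1 2 3; 1 1 -2)], sign=-1
⇒ 4πI² = 6/7
I = (+1)√(6/7/(4π)) = 0.26116903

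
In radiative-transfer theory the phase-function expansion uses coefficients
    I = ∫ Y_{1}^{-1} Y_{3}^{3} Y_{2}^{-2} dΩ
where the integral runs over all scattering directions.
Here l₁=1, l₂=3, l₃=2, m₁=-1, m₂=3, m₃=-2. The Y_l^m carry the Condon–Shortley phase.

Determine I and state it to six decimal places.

Rules hold: Σm=0, L=6 even, 2≤2≤4.
N = 3·7·5 = 105
Δ = 2!·0!·4!/7! = 1/105
Racah Σ t=1..1: t=1:−1/4 = -1/4
⇒ 3j(1 3 2; 0 0 0)² = 3/35, sgn -1
Racah Σ t=2..2: t=2:+1/48 = 1/48
⇒ 3j(1 3 2; -1 3 -2)² = 1/7, sgn +1
4πI² = N·(3j₀)²·(3jₘ)² = 9/7
I = -1·√(1.28571/4π) = -0.31986543

-0.319865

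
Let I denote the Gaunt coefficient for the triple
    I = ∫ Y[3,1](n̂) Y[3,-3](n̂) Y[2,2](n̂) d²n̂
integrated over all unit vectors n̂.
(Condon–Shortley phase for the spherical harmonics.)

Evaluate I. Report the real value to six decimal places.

Checks pass: Σm=0; 8 even; l₃=2∈[0,6].
(2·3+1)(2·3+1)(2·2+1) = 245
Δ: 4! 2! 2! / 9! → 1/3780
sum: t=1:−1/24 t=2:+1/4 t=3:−1/24 = 1/6
3j²(3 3 2; 0 0 0) = Δ·Π!·Σ² = 4/105  (sign +1)
sum: t=0:+1/96 = 1/96
3j²(3 3 2; 1 -3 2) = Δ·Π!·Σ² = 1/42  (sign +1)
combine: 4πI² = 245·4/105·1/42 = 2/9
take √, sign +1: I = 0.13298076

0.132981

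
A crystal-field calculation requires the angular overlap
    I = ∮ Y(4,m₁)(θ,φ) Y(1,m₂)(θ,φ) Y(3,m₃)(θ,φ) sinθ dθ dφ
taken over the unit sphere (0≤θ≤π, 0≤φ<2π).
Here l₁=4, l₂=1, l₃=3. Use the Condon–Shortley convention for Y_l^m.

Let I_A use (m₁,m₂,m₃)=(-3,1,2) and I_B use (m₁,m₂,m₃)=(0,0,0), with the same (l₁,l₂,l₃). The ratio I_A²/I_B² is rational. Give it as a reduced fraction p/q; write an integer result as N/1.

Same 4,1,3: normalisation and zero-m 3j drop out of the ratio.
A: Δ: 2! 6! 0! / 9! → 1/252; sum: t=2:+1/240 = 1/240; 3j²(4 1 3; -3 1 2) = Δ·Π!·Σ² = 1/12  (sign -1)
B: Δ: 2! 6! 0! / 9! → 1/252; sum: t=1:−1/36 = -1/36; 3j²(4 1 3; 0 0 0) = Δ·Π!·Σ² = 4/63  (sign +1)
I_A²/I_B² = (1/12)/(4/63) = 21/16

21/16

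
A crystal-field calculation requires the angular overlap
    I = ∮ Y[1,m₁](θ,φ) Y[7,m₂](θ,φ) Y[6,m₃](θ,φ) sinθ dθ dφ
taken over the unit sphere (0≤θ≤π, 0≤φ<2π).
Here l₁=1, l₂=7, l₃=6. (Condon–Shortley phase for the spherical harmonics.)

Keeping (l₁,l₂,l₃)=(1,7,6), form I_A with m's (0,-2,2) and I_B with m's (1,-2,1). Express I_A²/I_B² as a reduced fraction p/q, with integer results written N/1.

Same 1,7,6: normalisation and zero-m 3j drop out of the ratio.
A: Δ: 2! 0! 12! / 15! → 1/1365; sum: t=1:−1/967680 = -1/967680; 3j²(1 7 6; 0 -2 2) = Δ·Π!·Σ² = 3/91  (sign -1)
B: Δ: 2! 0! 12! / 15! → 1/1365; sum: t=0:+1/1209600 = 1/1209600; 3j²(1 7 6; 1 -2 1) = Δ·Π!·Σ² = 12/455  (sign -1)
I_A²/I_B² = (3/91)/(12/455) = 5/4

5/4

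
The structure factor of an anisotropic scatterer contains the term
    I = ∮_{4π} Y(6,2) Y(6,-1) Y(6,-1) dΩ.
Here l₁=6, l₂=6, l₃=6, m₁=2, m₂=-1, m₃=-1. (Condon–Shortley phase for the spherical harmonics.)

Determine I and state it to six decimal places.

m-sum 0 ✓  L=18 even ✓  0≤6≤12 ✓
Π(2lᵢ+1) = 13×13×13 = 2197
triangle coeff Δ(6,6,6) = 1/325909584
Σ_t [0,6]: t=0:+1/373248000 t=1:−1/1728000 t=2:+1/110592 t=3:−1/46656 t=4:+1/110592 t=5:−1/1728000 t=6:+1/373248000 = -7/1555200
(3j)²=400/46189 [(6 6 6; 0 0 0)], sign=-1
Σ_t [0,4]: t=0:+1/4147200 t=1:−1/207360 t=2:+1/82944 t=3:−1/207360 t=4:+1/4147200 = 1/345600
(3j)²=420/46189 [(6 6 6; 2 -1 -1)], sign=-1
⇒ 4πI² = 2184000/12623809
I = (+1)√(2184000/12623809/(4π)) = 0.11733462

0.117335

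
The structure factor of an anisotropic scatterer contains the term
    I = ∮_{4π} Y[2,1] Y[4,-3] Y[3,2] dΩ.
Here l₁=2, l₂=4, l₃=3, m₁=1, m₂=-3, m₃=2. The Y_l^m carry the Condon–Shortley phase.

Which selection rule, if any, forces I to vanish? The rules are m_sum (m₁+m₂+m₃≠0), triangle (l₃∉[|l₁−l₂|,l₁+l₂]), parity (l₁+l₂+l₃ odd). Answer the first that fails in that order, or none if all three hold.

parity

azimuthal sum: 1 − 3 + 2 = 0  ✓
2 ≤ 3 ≤ 6 (triangle on l)  ✓
L = 2 + 4 + 3 = 9 (odd)  ✗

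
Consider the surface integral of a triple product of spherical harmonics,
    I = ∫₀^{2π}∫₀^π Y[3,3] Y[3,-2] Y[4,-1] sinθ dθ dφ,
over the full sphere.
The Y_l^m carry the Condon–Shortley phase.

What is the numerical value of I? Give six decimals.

0.140463

Rules hold: Σm=0, L=10 even, 0≤4≤6.
N = 7·7·9 = 441
Δ = 2!·4!·4!/11! = 1/34650
Racah Σ t=0..2: t=0:+1/72 t=1:−1/16 t=2:+1/72 = -5/144
⇒ 3j(3 3 4; 0 0 0)² = 2/77, sgn -1
Racah Σ t=0..0: t=0:+1/288 = 1/288
⇒ 3j(3 3 4; 3 -2 -1)² = 5/231, sgn -1
4πI² = N·(3j₀)²·(3jₘ)² = 30/121
I = +1·√(0.247934/4π) = 0.14046335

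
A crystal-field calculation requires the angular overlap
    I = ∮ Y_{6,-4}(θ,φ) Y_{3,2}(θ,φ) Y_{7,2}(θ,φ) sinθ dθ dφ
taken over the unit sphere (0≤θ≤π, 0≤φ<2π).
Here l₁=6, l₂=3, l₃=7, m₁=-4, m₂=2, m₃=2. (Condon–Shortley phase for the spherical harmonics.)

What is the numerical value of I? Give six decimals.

Rules hold: Σm=0, L=16 even, 3≤7≤9.
N = 13·7·15 = 1365
Δ = 2!·10!·4!/17! = 1/2042040
Racah Σ t=0..2: t=0:+1/207360 t=1:−1/57600 t=2:+1/207360 = -1/129600
⇒ 3j(6 3 7; 0 0 0)² = 168/12155, sgn +1
Racah Σ t=1..2: t=1:−1/8709120 t=2:+1/967680 = 1/1088640
⇒ 3j(6 3 7; -4 2 2)² = 800/51051, sgn -1
4πI² = N·(3j₀)²·(3jₘ)² = 134400/454597
I = -1·√(0.295646/4π) = -0.15338448

-0.153384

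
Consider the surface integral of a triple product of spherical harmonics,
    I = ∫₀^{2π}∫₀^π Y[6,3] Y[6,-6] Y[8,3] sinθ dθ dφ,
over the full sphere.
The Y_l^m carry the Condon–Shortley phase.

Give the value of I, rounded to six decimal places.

Rules hold: Σm=0, L=20 even, 0≤8≤12.
N = 13·13·17 = 2873
Δ = 4!·8!·8!/21! = 1/1309458150
Racah Σ t=0..4: t=0:+1/49766400 t=1:−1/3110400 t=2:+1/1327104 t=3:−1/3110400 t=4:+1/49766400 = 1/6635520
⇒ 3j(6 6 8; 0 0 0)² = 350/46189, sgn +1
Racah Σ t=0..0: t=0:+1/696729600 = 1/696729600
⇒ 3j(6 6 8; 3 -6 3)² = 33/4199, sgn -1
4πI² = N·(3j₀)²·(3jₘ)² = 1050/6137
I = -1·√(0.171093/4π) = -0.11668409

-0.116684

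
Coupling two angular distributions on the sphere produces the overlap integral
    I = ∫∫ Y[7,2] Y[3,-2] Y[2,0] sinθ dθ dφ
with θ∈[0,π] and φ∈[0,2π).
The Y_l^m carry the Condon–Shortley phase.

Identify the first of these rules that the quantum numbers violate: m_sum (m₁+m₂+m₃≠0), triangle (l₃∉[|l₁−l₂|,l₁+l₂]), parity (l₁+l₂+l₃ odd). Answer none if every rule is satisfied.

Σmᵢ = 0  ✓
l₃∈[|l₁−l₂|,l₁+l₂]=[4,10], have l₃=2  ✗
Σlᵢ = 12 ⇒ even

triangle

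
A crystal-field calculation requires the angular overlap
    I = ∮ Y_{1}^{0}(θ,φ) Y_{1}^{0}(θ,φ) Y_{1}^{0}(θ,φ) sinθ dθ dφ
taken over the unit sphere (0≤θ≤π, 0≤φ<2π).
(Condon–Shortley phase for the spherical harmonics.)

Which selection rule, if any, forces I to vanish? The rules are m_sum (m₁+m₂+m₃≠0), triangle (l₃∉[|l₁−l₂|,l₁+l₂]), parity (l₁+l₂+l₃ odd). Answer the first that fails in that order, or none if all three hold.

Σmᵢ = 0  ✓
l₃∈[|l₁−l₂|,l₁+l₂]=[0,2], have l₃=1  ✓
Σlᵢ = 3 ⇒ odd  ✗

parity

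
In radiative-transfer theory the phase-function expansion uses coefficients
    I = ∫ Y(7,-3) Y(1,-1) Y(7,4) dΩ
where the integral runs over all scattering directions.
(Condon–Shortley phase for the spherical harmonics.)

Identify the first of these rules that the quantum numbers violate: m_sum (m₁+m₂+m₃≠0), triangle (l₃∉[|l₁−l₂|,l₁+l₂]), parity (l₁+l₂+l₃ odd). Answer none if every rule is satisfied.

parity

azimuthal sum: -3 − 1 + 4 = 0  ✓
6 ≤ 7 ≤ 8 (triangle on l)  ✓
L = 7 + 1 + 7 = 15 (odd)  ✗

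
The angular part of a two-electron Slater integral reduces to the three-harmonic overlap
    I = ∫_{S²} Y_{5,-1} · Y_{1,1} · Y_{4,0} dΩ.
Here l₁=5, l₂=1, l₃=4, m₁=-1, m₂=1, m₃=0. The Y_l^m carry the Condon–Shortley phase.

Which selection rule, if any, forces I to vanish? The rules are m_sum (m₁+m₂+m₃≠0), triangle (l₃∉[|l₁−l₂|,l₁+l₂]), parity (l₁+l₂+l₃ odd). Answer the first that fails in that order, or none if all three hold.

none

azimuthal sum: -1 + 1 + 0 = 0  ✓
4 ≤ 4 ≤ 6 (triangle on l)  ✓
L = 5 + 1 + 4 = 10 (even)  ✓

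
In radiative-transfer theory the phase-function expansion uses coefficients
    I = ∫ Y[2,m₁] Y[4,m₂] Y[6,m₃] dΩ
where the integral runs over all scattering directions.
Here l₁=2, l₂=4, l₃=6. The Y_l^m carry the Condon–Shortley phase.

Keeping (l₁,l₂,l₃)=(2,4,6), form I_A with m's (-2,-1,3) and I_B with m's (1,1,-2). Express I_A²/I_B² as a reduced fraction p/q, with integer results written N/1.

9/16

l's match ⇒ only the (l;m) 3-j factors differ between A and B.
A: triangle coeff Δ(2,4,6) = 1/6435; Σ_t [0,0]: t=0:+1/17280 = 1/17280; (3j)²=14/715 [(2 4 6; -2 -1 3)], sign=-1
B: triangle coeff Δ(2,4,6) = 1/6435; Σ_t [0,0]: t=0:+1/4320 = 1/4320; (3j)²=224/6435 [(2 4 6; 1 1 -2)], sign=+1
I_A²/I_B² = (14/715)/(224/6435) = 9/16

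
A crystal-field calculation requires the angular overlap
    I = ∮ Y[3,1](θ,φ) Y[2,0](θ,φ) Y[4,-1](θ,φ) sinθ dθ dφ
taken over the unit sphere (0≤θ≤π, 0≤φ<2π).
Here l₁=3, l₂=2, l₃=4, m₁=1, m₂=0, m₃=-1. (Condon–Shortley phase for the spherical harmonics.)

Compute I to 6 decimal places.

L=9 odd ⇒ parity kills the (l;000) factor ⇒ I = 0

0.000000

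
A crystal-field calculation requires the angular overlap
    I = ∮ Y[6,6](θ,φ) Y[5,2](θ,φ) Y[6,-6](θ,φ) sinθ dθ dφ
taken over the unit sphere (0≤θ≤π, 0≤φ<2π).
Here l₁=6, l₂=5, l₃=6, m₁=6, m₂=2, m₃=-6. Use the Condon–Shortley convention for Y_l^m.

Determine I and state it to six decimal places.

m-sum = 6 + 2 − 6 = 2 ≠ 0 ⇒ I = 0

0.000000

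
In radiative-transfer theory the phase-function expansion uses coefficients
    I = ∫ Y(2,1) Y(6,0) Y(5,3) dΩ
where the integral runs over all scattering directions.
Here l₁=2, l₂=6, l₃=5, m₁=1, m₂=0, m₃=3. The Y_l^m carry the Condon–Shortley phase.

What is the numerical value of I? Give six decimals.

m-sum = 1 + 0 + 3 = 4 ≠ 0 ⇒ I = 0

0.000000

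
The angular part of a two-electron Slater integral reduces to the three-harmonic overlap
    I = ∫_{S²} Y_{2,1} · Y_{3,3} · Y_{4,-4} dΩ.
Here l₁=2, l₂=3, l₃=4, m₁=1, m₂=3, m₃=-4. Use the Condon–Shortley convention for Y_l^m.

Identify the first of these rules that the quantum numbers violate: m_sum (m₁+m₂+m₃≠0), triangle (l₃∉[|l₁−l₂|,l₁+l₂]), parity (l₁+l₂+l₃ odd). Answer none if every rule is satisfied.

parity

m₁+m₂+m₃ = 1 + 3 − 4 = 0  ✓
triangle: |2−3|=1 ≤ l₃=4 ≤ 2+3=5  ✓
parity: l₁+l₂+l₃ = 9 is odd  ✗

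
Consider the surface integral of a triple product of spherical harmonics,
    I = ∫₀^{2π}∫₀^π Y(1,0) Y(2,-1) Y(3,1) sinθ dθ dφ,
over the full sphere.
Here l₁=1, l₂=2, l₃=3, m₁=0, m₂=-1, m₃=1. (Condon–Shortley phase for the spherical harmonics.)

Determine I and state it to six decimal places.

Rules hold: Σm=0, L=6 even, 1≤3≤3.
N = 3·5·7 = 105
Δ = 0!·2!·4!/7! = 1/105
Racah Σ t=0..0: t=0:+1/4 = 1/4
⇒ 3j(1 2 3; 0 0 0)² = 3/35, sgn -1
Racah Σ t=0..0: t=0:+1/6 = 1/6
⇒ 3j(1 2 3; 0 -1 1)² = 8/105, sgn +1
4πI² = N·(3j₀)²·(3jₘ)² = 24/35
I = -1·√(0.685714/4π) = -0.23359668

-0.233597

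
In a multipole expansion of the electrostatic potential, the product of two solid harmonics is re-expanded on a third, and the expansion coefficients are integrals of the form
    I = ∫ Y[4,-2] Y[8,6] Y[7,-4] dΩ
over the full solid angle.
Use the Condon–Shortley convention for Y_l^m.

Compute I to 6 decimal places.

0.000000

L=19 odd ⇒ parity kills the (l;000) factor ⇒ I = 0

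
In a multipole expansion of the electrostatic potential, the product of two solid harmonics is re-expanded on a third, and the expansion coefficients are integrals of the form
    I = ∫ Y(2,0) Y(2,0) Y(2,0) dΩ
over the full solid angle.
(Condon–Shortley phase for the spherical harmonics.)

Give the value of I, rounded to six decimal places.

0.180224

Rules hold: Σm=0, L=6 even, 0≤2≤4.
N = 5·5·5 = 125
Δ = 2!·2!·2!/7! = 1/630
Racah Σ t=0..2: t=0:+1/8 t=1:−1/1 t=2:+1/8 = -3/4
⇒ 3j(2 2 2; 0 0 0)² = 2/35, sgn -1
(m-triple is (0,0,0) — same symbol as above.)
4πI² = N·(3j₀)²·(3jₘ)² = 20/49
I = +1·√(0.408163/4π) = 0.18022375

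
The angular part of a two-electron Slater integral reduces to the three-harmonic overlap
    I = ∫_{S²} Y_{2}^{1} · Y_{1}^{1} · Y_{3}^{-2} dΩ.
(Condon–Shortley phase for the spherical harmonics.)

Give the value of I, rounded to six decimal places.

0.261169

Rules hold: Σm=0, L=6 even, 1≤3≤3.
N = 5·3·7 = 105
Δ = 0!·4!·2!/7! = 1/105
Racah Σ t=0..0: t=0:+1/4 = 1/4
⇒ 3j(2 1 3; 0 0 0)² = 3/35, sgn -1
Racah Σ t=0..0: t=0:+1/12 = 1/12
⇒ 3j(2 1 3; 1 1 -2)² = 2/21, sgn -1
4πI² = N·(3j₀)²·(3jₘ)² = 6/7
I = +1·√(0.857143/4π) = 0.26116903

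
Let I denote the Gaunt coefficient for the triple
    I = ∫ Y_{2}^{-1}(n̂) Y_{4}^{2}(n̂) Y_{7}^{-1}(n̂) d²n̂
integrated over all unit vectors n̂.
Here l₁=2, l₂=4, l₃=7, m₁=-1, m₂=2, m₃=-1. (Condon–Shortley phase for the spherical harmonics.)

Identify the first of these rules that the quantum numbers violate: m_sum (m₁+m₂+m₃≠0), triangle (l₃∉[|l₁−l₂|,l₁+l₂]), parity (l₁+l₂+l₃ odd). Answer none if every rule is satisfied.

Σmᵢ = 0  ✓
l₃∈[|l₁−l₂|,l₁+l₂]=[2,6], have l₃=7  ✗
Σlᵢ = 13 ⇒ odd

triangle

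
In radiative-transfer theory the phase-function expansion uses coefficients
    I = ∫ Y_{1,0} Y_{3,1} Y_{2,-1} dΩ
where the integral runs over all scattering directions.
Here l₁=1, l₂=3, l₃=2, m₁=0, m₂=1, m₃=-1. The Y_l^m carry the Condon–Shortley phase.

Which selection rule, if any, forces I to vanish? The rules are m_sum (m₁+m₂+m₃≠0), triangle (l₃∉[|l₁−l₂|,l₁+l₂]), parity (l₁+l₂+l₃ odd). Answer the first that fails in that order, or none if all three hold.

azimuthal sum: 0 + 1 − 1 = 0  ✓
2 ≤ 2 ≤ 4 (triangle on l)  ✓
L = 1 + 3 + 2 = 6 (even)  ✓

none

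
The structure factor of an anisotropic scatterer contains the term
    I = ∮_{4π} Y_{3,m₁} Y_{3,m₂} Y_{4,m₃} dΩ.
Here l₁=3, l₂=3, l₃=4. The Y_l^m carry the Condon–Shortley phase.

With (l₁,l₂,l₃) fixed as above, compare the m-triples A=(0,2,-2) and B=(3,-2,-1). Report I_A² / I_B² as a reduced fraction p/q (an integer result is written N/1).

l's match ⇒ only the (l;m) 3-j factors differ between A and B.
A: triangle coeff Δ(3,3,4) = 1/34650; Σ_t [1,2]: t=1:−1/96 t=2:+1/72 = 1/288; (3j)²=1/462 [(3 3 4; 0 2 -2)], sign=+1
B: triangle coeff Δ(3,3,4) = 1/34650; Σ_t [0,0]: t=0:+1/288 = 1/288; (3j)²=5/231 [(3 3 4; 3 -2 -1)], sign=-1
I_A²/I_B² = (1/462)/(5/231) = 1/10

1/10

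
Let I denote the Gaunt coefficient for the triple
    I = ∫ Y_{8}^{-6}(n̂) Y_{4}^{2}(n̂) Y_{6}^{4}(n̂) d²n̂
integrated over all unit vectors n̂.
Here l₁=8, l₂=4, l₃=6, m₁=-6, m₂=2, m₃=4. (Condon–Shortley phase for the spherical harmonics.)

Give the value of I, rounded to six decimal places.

Rules hold: Σm=0, L=18 even, 4≤6≤12.
N = 17·9·13 = 1989
Δ = 6!·10!·2!/19! = 1/23279256
Racah Σ t=2..4: t=2:+1/1658880 t=3:−1/518400 t=4:+1/1658880 = -1/1382400
⇒ 3j(8 4 6; 0 0 0)² = 504/46189, sgn -1
Racah Σ t=4..6: t=4:+1/348364800 t=5:−1/43545600 t=6:+1/116121600 = -1/87091200
⇒ 3j(8 4 6; -6 2 4)² = 10/969, sgn -1
4πI² = N·(3j₀)²·(3jₘ)² = 15120/67507
I = +1·√(0.223977/4π) = 0.13350470

0.133505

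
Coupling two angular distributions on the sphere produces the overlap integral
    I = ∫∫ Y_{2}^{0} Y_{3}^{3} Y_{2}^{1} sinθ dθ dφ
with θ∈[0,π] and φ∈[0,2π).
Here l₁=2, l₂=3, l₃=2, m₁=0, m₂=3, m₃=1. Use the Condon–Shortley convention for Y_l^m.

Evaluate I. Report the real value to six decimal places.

0.000000

m-sum = 0 + 3 + 1 = 4 ≠ 0 ⇒ I = 0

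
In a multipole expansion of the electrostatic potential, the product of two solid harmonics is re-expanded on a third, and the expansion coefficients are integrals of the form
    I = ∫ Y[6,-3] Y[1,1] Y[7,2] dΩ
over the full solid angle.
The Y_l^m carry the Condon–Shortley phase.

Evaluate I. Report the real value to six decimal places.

Checks pass: Σm=0; 14 even; l₃=7∈[5,7].
(2·6+1)(2·1+1)(2·7+1) = 585
Δ: 0! 12! 2! / 15! → 1/1365
sum: t=0:+1/518400 = 1/518400
3j²(6 1 7; 0 0 0) = Δ·Π!·Σ² = 7/195  (sign -1)
sum: t=0:+1/4354560 = 1/4354560
3j²(6 1 7; -3 1 2) = Δ·Π!·Σ² = 2/273  (sign -1)
combine: 4πI² = 585·7/195·2/273 = 2/13
take √, sign +1: I = 0.11064668

0.110647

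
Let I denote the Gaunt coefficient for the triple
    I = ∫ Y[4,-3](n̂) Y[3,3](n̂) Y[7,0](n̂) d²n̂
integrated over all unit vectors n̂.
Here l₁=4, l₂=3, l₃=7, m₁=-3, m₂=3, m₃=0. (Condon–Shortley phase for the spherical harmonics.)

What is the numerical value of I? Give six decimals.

0.017827

Rules hold: Σm=0, L=14 even, 1≤7≤7.
N = 9·7·15 = 945
Δ = 0!·8!·6!/15! = 1/45045
Racah Σ t=0..0: t=0:+1/20736 = 1/20736
⇒ 3j(4 3 7; 0 0 0)² = 35/1287, sgn -1
Racah Σ t=0..0: t=0:+1/3628800 = 1/3628800
⇒ 3j(4 3 7; -3 3 0)² = 1/6435, sgn -1
4πI² = N·(3j₀)²·(3jₘ)² = 245/61347
I = +1·√(0.00399368/4π) = 0.01782713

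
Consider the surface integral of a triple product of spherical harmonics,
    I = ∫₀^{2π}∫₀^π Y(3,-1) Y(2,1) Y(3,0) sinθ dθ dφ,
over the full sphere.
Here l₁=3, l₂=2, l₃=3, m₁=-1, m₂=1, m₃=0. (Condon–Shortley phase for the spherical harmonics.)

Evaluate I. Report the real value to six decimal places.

-0.059471

m-sum 0 ✓  L=8 even ✓  1≤3≤5 ✓
Π(2lᵢ+1) = 7×5×7 = 245
triangle coeff Δ(3,2,3) = 1/3780
Σ_t [0,2]: t=0:+1/24 t=1:−1/4 t=2:+1/24 = -1/6
(3j)²=4/105 [(3 2 3; 0 0 0)], sign=+1
Σ_t [1,2]: t=1:−1/12 t=2:+1/8 = 1/24
(3j)²=1/210 [(3 2 3; -1 1 0)], sign=-1
⇒ 4πI² = 2/45
I = (-1)√(2/45/(4π)) = -0.05947080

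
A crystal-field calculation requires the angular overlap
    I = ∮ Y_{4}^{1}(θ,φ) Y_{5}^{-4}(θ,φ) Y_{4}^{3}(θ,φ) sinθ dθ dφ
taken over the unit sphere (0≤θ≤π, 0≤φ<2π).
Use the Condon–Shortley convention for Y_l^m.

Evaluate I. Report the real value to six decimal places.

Σlᵢ=13 odd — θ-integrand is odd under cosθ→−cosθ; I=0

0.000000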